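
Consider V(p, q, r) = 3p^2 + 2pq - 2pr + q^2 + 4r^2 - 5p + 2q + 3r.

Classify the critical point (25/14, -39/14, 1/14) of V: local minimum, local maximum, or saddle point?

local minimum

The Hessian is constant: H = [[6, 2, -2], [2, 2, 0], [-2, 0, 8]].
Leading principal minors: Δ₁ = 6, Δ₂ = 8, Δ₃ = 56.
All leading minors are positive, so H is positive definite: a local minimum.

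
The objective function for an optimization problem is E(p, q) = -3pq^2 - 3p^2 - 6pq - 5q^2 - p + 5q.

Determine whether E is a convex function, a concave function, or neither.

neither

The term -3pq^2 is cubic, so the Hessian is not constant.
∂²E/∂q² = -6p - 10, which takes both signs as p varies (negative for sufficiently large p). A diagonal entry of the Hessian changing sign means the Hessian is neither positive- nor negative-semidefinite on all of R^2.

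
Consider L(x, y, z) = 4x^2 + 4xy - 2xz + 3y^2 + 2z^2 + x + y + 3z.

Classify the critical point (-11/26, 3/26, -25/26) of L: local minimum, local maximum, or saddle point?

The Hessian is constant: H = [[8, 4, -2], [4, 6, 0], [-2, 0, 4]].
Leading principal minors: Δ₁ = 8, Δ₂ = 32, Δ₃ = 104.
All leading minors are positive, so H is positive definite: a local minimum.

local minimum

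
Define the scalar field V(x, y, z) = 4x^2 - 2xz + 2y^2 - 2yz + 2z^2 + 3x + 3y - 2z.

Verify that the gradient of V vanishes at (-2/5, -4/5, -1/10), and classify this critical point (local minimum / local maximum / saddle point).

local minimum

∇V = (8x - 2z + 3, 4y - 2z + 3, -2x - 2y + 4z - 2); substituting (-2/5, -4/5, -1/10) gives ∇V = (0, 0, 0), so (-2/5, -4/5, -1/10) is indeed a critical point.
The Hessian is constant: H = [[8, 0, -2], [0, 4, -2], [-2, -2, 4]].
Leading principal minors: Δ₁ = 8, Δ₂ = 32, Δ₃ = 80.
All leading minors are positive, so H is positive definite: a local minimum.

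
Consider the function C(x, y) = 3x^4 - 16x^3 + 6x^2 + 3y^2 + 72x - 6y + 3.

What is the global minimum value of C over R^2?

-47

C(x,y) separates as P(x) + Q(y) + 3, so its minimum is min P + min Q + 3.
P'(x) = 12(x - 3)(x - 2)(x + 1) vanishes at x ∈ {-1, 2, 3}; Q'(y) = 6y - 6 vanishes at y ∈ {1}.
Local minima of P (where P''>0): P(-1)=-47, P(3)=81. Local minima of Q: Q(1)=-3.
So the global minimum of C is P(-1) + Q(1) + 3 = -47 − 3 + 3 = -47, attained at (-1, 1).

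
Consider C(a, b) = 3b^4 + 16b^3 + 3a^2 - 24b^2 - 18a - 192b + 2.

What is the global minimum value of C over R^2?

C(a,b) separates as P(a) + Q(b) + 2, so its minimum is min P + min Q + 2.
P'(a) = 6a - 18 vanishes at a ∈ {3}; Q'(b) = 12(b - 2)(b + 2)(b + 4) vanishes at b ∈ {-4, -2, 2}.
Local minima of P (where P''>0): P(3)=-27. Local minima of Q: Q(-4)=128, Q(2)=-304.
So the global minimum of C is P(3) + Q(2) + 2 = -27 − 304 + 2 = -329, attained at (3, 2).

-329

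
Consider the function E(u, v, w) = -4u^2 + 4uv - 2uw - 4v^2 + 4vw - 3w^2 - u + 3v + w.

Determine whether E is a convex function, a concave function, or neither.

E is quadratic, so its Hessian is the constant matrix H = [[-8, 4, -2], [4, -8, 4], [-2, 4, -6]].
Leading principal minors: -8, 48, -192.
Signs alternate −, +, − ⇒ H ≺ 0 ⇒ concave.

concave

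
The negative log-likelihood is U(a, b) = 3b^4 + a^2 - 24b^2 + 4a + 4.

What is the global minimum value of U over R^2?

U(a,b) separates as P(a) + Q(b) + 4, so its minimum is min P + min Q + 4.
P'(a) = 2a + 4 vanishes at a ∈ {-2}; Q'(b) = 12b(b - 2)(b + 2) vanishes at b ∈ {-2, 0, 2}.
Local minima of P (where P''>0): P(-2)=-4. Local minima of Q: Q(-2)=-48, Q(2)=-48.
So the global minimum of U is P(-2) + Q(-2) + 4 = -4 − 48 + 4 = -48, attained at (-2, -2).

-48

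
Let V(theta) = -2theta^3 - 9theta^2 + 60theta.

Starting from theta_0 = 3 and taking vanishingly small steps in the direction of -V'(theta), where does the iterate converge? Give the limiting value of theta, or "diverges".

V'(theta) = -6(theta - 2)(theta + 5), so V'(3) = -48.
Gradient descent moves in the -V' direction, i.e. theta is increasing.
There is no critical point above theta=3, and V' keeps the same sign, so the iterate runs off to +∞.

diverges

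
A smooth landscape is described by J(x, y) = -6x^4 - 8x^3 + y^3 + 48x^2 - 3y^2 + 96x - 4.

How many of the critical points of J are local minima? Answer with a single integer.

J separates as a function of x plus a function of y, so ∇J=0 decouples.
∂J/∂x = -24(x - 2)(x + 1)(x + 2) = 0 at x ∈ {-2, -1, 2}; ∂J/∂y = 3y(y - 2) = 0 at y ∈ {0, 2}.
The Hessian is diagonal: diag(J_xx, J_yy). Second derivatives: J_xx(-2)=-96, J_xx(-1)=72, J_xx(2)=-288; J_yy(0)=-6, J_yy(2)=6.
Local minima occur where both diagonal entries positive: (-1, 2). Count: 1.

1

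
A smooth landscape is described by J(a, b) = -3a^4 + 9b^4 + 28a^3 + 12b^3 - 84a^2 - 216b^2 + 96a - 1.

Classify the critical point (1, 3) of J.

saddle point

The mixed partial ∂²J/∂a∂b is 0, so the Hessian at any point is diag(J_aa, J_bb) = diag(12(-3a^2 + 14a - 14), 36(3b^2 + 2b - 12)).
At (1, 3): H = diag(-36, 756).
The eigenvalues have opposite signs, so H is indefinite: a saddle point.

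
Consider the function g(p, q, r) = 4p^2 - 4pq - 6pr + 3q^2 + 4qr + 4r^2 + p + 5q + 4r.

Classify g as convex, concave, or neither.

convex

g is quadratic, so its Hessian is the constant matrix H = [[8, -4, -6], [-4, 6, 4], [-6, 4, 8]].
Leading principal minors: 8, 32, 104.
All positive ⇒ H ≻ 0 ⇒ convex.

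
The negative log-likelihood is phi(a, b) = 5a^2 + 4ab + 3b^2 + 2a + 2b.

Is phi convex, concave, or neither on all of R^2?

phi is quadratic, so its Hessian is the constant matrix H = [[10, 4], [4, 6]].
det(H) = 44, tr(H) = 16.
det(H) > 0 and tr(H) > 0, so H is positive definite everywhere: convex.

convex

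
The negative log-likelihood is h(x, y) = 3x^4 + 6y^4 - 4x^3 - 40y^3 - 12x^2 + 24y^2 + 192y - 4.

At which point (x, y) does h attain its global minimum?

h(x,y) separates as P(x) + Q(y) − 4, so its minimum is min P + min Q − 4.
P'(x) = 12x(x - 2)(x + 1) vanishes at x ∈ {-1, 0, 2}; Q'(y) = 24(y - 4)(y - 2)(y + 1) vanishes at y ∈ {-1, 2, 4}.
Local minima of P (where P''>0): P(-1)=-5, P(2)=-32. Local minima of Q: Q(-1)=-122, Q(4)=128.
So the global minimum of h is P(2) + Q(-1) − 4 = -32 − 122 − 4 = -158, attained at (2, -1).

(2, -1)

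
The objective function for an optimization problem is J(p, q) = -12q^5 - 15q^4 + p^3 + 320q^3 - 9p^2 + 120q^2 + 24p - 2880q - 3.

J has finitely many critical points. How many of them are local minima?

2

J separates as a function of p plus a function of q, so ∇J=0 decouples.
∂J/∂p = 3(p - 4)(p - 2) = 0 at p ∈ {2, 4}; ∂J/∂q = -60(q - 3)(q - 2)(q + 2)(q + 4) = 0 at q ∈ {-4, -2, 2, 3}.
The Hessian is diagonal: diag(J_pp, J_qq). Second derivatives: J_pp(2)=-6, J_pp(4)=6; J_qq(-4)=5040, J_qq(-2)=-2400, J_qq(2)=1440, J_qq(3)=-2100.
Local minima occur where both diagonal entries positive: (4, -4), (4, 2). Count: 2.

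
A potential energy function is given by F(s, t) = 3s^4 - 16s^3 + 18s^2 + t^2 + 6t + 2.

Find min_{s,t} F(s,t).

F(s,t) separates as P(s) + Q(t) + 2, so its minimum is min P + min Q + 2.
P'(s) = 12s(s - 3)(s - 1) vanishes at s ∈ {0, 1, 3}; Q'(t) = 2(t + 3) vanishes at t ∈ {-3}.
Local minima of P (where P''>0): P(0)=0, P(3)=-27. Local minima of Q: Q(-3)=-9.
So the global minimum of F is P(3) + Q(-3) + 2 = -27 − 9 + 2 = -34, attained at (3, -3).

-34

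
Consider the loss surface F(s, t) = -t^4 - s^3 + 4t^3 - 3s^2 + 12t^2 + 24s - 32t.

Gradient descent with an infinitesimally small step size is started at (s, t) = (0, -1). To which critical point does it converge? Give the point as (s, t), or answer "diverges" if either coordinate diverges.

(-4, 1)

F is separable, so gradient descent decouples: s follows -∂F/∂s, t follows -∂F/∂t.
∂F/∂s = -3(s - 2)(s + 4); at s=0 this is 24, so s decreases.
∂F/∂t = -4(t - 4)(t - 1)(t + 2); at t=-1 this is -40, so t increases.
s converges to its nearest critical value -4 (a local min of the s-part); t converges to 1. The iterate converges to (-4, 1).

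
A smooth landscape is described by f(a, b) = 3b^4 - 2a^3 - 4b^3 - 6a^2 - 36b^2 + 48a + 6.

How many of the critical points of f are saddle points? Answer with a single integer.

3

f separates as a function of a plus a function of b, so ∇f=0 decouples.
∂f/∂a = -6(a - 2)(a + 4) = 0 at a ∈ {-4, 2}; ∂f/∂b = 12b(b - 3)(b + 2) = 0 at b ∈ {-2, 0, 3}.
The Hessian is diagonal: diag(f_aa, f_bb). Second derivatives: f_aa(-4)=36, f_aa(2)=-36; f_bb(-2)=120, f_bb(0)=-72, f_bb(3)=180.
Saddle points occur where the two diagonal entries have opposite signs: (-4, 0), (2, -2), (2, 3). Count: 3.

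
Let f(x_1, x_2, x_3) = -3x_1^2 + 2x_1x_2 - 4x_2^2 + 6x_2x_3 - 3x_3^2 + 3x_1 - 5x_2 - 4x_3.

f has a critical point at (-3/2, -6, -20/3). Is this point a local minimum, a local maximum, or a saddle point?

The Hessian is constant: H = [[-6, 2, 0], [2, -8, 6], [0, 6, -6]].
Leading principal minors: Δ₁ = -6, Δ₂ = 44, Δ₃ = -48.
The minors alternate sign starting negative (−, +, −), so H is negative definite: a local maximum.

local maximum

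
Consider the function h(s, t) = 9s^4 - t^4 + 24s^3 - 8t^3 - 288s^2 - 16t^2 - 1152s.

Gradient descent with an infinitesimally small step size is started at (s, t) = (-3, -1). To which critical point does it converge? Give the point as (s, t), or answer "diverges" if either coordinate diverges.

(-4, -2)

h is separable, so gradient descent decouples: s follows -∂h/∂s, t follows -∂h/∂t.
∂h/∂s = 36(s - 4)(s + 2)(s + 4); at s=-3 this is 252, so s decreases.
∂h/∂t = -4t(t + 2)(t + 4); at t=-1 this is 12, so t decreases.
s converges to its nearest critical value -4 (a local min of the s-part); t converges to -2. The iterate converges to (-4, -2).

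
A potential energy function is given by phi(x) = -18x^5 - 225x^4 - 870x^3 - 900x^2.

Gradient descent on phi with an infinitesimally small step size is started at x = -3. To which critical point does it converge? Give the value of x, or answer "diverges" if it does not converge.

-1

phi'(x) = -90x(x + 1)(x + 4)(x + 5), so phi'(-3) = -1080.
Gradient descent moves in the -phi' direction, i.e. x is increasing.
The nearest critical point in that direction is x = -1, where phi'' = 1080 > 0 (a local minimum). The iterate converges there.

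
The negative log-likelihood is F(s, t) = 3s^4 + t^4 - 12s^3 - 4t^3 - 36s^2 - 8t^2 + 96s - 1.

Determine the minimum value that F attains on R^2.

F(s,t) separates as P(s) + Q(t) − 1, so its minimum is min P + min Q − 1.
P'(s) = 12(s - 4)(s - 1)(s + 2) vanishes at s ∈ {-2, 1, 4}; Q'(t) = 4t(t - 4)(t + 1) vanishes at t ∈ {-1, 0, 4}.
Local minima of P (where P''>0): P(-2)=-192, P(4)=-192. Local minima of Q: Q(-1)=-3, Q(4)=-128.
So the global minimum of F is P(-2) + Q(4) − 1 = -192 − 128 − 1 = -321, attained at (-2, 4).

-321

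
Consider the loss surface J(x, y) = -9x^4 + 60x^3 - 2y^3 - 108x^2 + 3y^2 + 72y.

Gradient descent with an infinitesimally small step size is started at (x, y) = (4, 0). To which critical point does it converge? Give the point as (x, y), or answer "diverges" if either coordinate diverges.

J is separable, so gradient descent decouples: x follows -∂J/∂x, y follows -∂J/∂y.
∂J/∂x = -36x(x - 3)(x - 2); at x=4 this is -288, so x increases.
∂J/∂y = -6(y - 4)(y + 3); at y=0 this is 72, so y decreases.
The x-coordinate has no critical point in that direction and runs off to infinity.

diverges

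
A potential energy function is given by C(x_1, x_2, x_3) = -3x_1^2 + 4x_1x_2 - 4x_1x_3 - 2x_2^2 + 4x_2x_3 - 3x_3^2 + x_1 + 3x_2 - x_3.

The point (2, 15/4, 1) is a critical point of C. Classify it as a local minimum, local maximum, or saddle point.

local maximum

The Hessian is constant: H = [[-6, 4, -4], [4, -4, 4], [-4, 4, -6]].
Leading principal minors: Δ₁ = -6, Δ₂ = 8, Δ₃ = -16.
The minors alternate sign starting negative (−, +, −), so H is negative definite: a local maximum.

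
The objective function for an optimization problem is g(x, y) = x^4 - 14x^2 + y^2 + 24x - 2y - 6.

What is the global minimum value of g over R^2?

-124

g(x,y) separates as P(x) + Q(y) − 6, so its minimum is min P + min Q − 6.
P'(x) = 4(x - 2)(x - 1)(x + 3) vanishes at x ∈ {-3, 1, 2}; Q'(y) = 2y - 2 vanishes at y ∈ {1}.
Local minima of P (where P''>0): P(-3)=-117, P(2)=8. Local minima of Q: Q(1)=-1.
So the global minimum of g is P(-3) + Q(1) − 6 = -117 − 1 − 6 = -124, attained at (-3, 1).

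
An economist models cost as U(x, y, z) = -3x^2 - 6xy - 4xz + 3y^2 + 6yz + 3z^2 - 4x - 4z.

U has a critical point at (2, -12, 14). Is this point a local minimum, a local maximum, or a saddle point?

The Hessian is constant: H = [[-6, -6, -4], [-6, 6, 6], [-4, 6, 6]].
Leading principal minors: Δ₁ = -6, Δ₂ = -72, Δ₃ = -24.
The minors fit neither the all-positive nor the alternating-sign pattern, so H is indefinite: a saddle point.

saddle point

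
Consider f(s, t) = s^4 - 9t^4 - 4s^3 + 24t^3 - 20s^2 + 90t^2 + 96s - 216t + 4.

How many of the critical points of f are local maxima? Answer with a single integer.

2

f separates as a function of s plus a function of t, so ∇f=0 decouples.
∂f/∂s = 4(s - 4)(s - 2)(s + 3) = 0 at s ∈ {-3, 2, 4}; ∂f/∂t = -36(t - 3)(t - 1)(t + 2) = 0 at t ∈ {-2, 1, 3}.
The Hessian is diagonal: diag(f_ss, f_tt). Second derivatives: f_ss(-3)=140, f_ss(2)=-40, f_ss(4)=56; f_tt(-2)=-540, f_tt(1)=216, f_tt(3)=-360.
Local maxima occur where both diagonal entries negative: (2, -2), (2, 3). Count: 2.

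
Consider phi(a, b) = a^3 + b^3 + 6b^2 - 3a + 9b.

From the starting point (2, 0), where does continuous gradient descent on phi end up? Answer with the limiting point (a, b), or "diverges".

phi is separable, so gradient descent decouples: a follows -∂phi/∂a, b follows -∂phi/∂b.
∂phi/∂a = 3(a - 1)(a + 1); at a=2 this is 9, so a decreases.
∂phi/∂b = 3(b + 1)(b + 3); at b=0 this is 9, so b decreases.
a converges to its nearest critical value 1 (a local min of the a-part); b converges to -1. The iterate converges to (1, -1).

(1, -1)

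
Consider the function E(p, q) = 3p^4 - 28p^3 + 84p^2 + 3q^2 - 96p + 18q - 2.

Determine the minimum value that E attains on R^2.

-93

E(p,q) separates as A(p) + B(q) − 2, so its minimum is min A + min B − 2.
A'(p) = 12(p - 4)(p - 2)(p - 1) vanishes at p ∈ {1, 2, 4}; B'(q) = 6q + 18 vanishes at q ∈ {-3}.
Local minima of A (where A''>0): A(1)=-37, A(4)=-64. Local minima of B: B(-3)=-27.
So the global minimum of E is A(4) + B(-3) − 2 = -64 − 27 − 2 = -93, attained at (4, -3).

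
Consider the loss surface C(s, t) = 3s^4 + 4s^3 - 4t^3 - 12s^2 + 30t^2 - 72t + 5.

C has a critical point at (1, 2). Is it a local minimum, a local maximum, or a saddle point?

local minimum

The mixed partial ∂²C/∂s∂t is 0, so the Hessian at any point is diag(C_ss, C_tt) = diag(12(3s^2 + 2s - 2), 12(-2t + 5)).
At (1, 2): H = diag(36, 12).
Both eigenvalues are positive, so H is positive definite: a local minimum.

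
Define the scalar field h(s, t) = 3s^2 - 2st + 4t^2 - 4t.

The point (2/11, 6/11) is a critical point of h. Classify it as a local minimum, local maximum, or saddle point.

local minimum

The Hessian of h is constant: H = [[6, -2], [-2, 8]].
det(H) = 6·8 − (-2)² = 44.
det(H) > 0 and tr(H) = 14 > 0, so H is positive definite and the point is a local minimum.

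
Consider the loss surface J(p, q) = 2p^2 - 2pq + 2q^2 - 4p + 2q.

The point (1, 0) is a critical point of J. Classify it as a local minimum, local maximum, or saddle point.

local minimum

The Hessian of J is constant: H = [[4, -2], [-2, 4]].
det(H) = 4·4 − (-2)² = 12.
det(H) > 0 and tr(H) = 8 > 0, so H is positive definite and the point is a local minimum.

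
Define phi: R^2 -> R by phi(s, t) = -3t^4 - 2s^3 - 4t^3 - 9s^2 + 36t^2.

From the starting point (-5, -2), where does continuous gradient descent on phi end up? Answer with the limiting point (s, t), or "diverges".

(-3, 0)

phi is separable, so gradient descent decouples: s follows -∂phi/∂s, t follows -∂phi/∂t.
∂phi/∂s = -6s(s + 3); at s=-5 this is -60, so s increases.
∂phi/∂t = -12t(t - 2)(t + 3); at t=-2 this is -96, so t increases.
s converges to its nearest critical value -3 (a local min of the s-part); t converges to 0. The iterate converges to (-3, 0).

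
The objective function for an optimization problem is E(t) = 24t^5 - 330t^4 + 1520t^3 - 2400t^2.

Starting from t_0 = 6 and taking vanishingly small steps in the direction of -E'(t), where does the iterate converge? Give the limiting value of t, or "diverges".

5

E'(t) = 120t(t - 5)(t - 4)(t - 2), so E'(6) = 5760.
Gradient descent moves in the -E' direction, i.e. t is decreasing.
The nearest critical point in that direction is t = 5, where E'' = 1800 > 0 (a local minimum). The iterate converges there.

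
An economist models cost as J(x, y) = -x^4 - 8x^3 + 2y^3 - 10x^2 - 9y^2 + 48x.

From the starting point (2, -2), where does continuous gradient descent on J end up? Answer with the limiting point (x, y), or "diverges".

diverges

J is separable, so gradient descent decouples: x follows -∂J/∂x, y follows -∂J/∂y.
∂J/∂x = -4(x - 1)(x + 3)(x + 4); at x=2 this is -120, so x increases.
∂J/∂y = 6y(y - 3); at y=-2 this is 60, so y decreases.
The x-coordinate has no critical point in that direction and runs off to infinity.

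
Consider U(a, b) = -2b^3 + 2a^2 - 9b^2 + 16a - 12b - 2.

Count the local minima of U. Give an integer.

U separates as a function of a plus a function of b, so ∇U=0 decouples.
∂U/∂a = 4(a + 4) = 0 at a ∈ {-4}; ∂U/∂b = -6(b + 1)(b + 2) = 0 at b ∈ {-2, -1}.
The Hessian is diagonal: diag(U_aa, U_bb). Second derivatives: U_aa(-4)=4; U_bb(-2)=6, U_bb(-1)=-6.
Local minima occur where both diagonal entries positive: (-4, -2). Count: 1.

1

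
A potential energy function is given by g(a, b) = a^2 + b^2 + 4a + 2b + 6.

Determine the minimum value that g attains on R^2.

1

g(a,b) separates as P(a) + Q(b) + 6, so its minimum is min P + min Q + 6.
P'(a) = 2a + 4 vanishes at a ∈ {-2}; Q'(b) = 2b + 2 vanishes at b ∈ {-1}.
Local minima of P (where P''>0): P(-2)=-4. Local minima of Q: Q(-1)=-1.
So the global minimum of g is P(-2) + Q(-1) + 6 = -4 − 1 + 6 = 1, attained at (-2, -1).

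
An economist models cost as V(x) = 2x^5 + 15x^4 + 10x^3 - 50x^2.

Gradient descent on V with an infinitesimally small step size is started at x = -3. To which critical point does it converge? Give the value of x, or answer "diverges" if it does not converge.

-2

V'(x) = 10x(x - 1)(x + 2)(x + 5), so V'(-3) = -240.
Gradient descent moves in the -V' direction, i.e. x is increasing.
The nearest critical point in that direction is x = -2, where V'' = 180 > 0 (a local minimum). The iterate converges there.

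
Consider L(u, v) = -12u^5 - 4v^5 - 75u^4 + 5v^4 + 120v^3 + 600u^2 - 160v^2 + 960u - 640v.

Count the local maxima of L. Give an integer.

L separates as a function of u plus a function of v, so ∇L=0 decouples.
∂L/∂u = -60(u - 2)(u + 1)(u + 2)(u + 4) = 0 at u ∈ {-4, -2, -1, 2}; ∂L/∂v = -20(v - 4)(v - 2)(v + 1)(v + 4) = 0 at v ∈ {-4, -1, 2, 4}.
The Hessian is diagonal: diag(L_uu, L_vv). Second derivatives: L_uu(-4)=2160, L_uu(-2)=-480, L_uu(-1)=540, L_uu(2)=-4320; L_vv(-4)=2880, L_vv(-1)=-900, L_vv(2)=720, L_vv(4)=-1600.
Local maxima occur where both diagonal entries negative: (-2, -1), (-2, 4), (2, -1), (2, 4). Count: 4.

4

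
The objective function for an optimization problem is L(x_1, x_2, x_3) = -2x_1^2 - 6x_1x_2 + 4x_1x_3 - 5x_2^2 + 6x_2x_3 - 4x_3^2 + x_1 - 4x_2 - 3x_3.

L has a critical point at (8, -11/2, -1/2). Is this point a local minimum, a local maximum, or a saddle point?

local maximum

The Hessian is constant: H = [[-4, -6, 4], [-6, -10, 6], [4, 6, -8]].
Leading principal minors: Δ₁ = -4, Δ₂ = 4, Δ₃ = -16.
The minors alternate sign starting negative (−, +, −), so H is negative definite: a local maximum.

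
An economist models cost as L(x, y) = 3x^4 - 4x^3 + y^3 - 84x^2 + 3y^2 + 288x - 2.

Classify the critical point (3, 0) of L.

local minimum

The mixed partial ∂²L/∂x∂y is 0, so the Hessian at any point is diag(L_xx, L_yy) = diag(12(3x^2 - 2x - 14), 6(y + 1)).
At (3, 0): H = diag(84, 6).
Both eigenvalues are positive, so H is positive definite: a local minimum.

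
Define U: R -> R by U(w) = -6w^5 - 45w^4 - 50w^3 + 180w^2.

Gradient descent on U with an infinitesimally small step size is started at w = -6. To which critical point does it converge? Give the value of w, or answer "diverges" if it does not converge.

-4

U'(w) = -30w(w - 1)(w + 3)(w + 4), so U'(-6) = -7560.
Gradient descent moves in the -U' direction, i.e. w is increasing.
The nearest critical point in that direction is w = -4, where U'' = 600 > 0 (a local minimum). The iterate converges there.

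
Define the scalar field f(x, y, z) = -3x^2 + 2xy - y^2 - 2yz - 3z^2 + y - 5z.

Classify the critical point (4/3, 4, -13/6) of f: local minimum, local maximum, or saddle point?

The Hessian is constant: H = [[-6, 2, 0], [2, -2, -2], [0, -2, -6]].
Leading principal minors: Δ₁ = -6, Δ₂ = 8, Δ₃ = -24.
The minors alternate sign starting negative (−, +, −), so H is negative definite: a local maximum.

local maximum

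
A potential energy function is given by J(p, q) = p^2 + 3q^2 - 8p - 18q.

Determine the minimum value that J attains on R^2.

-43

J(p,q) separates as A(p) + B(q), so its minimum is min A + min B.
A'(p) = 2p - 8 vanishes at p ∈ {4}; B'(q) = 6q - 18 vanishes at q ∈ {3}.
Local minima of A (where A''>0): A(4)=-16. Local minima of B: B(3)=-27.
So the global minimum of J is A(4) + B(3) = -16 − 27 = -43, attained at (4, 3).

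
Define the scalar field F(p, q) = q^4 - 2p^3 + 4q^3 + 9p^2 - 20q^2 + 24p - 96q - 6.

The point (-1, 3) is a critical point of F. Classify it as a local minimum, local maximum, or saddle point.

The mixed partial ∂²F/∂p∂q is 0, so the Hessian at any point is diag(F_pp, F_qq) = diag(6(-2p + 3), 4(3q^2 + 6q - 10)).
At (-1, 3): H = diag(30, 140).
Both eigenvalues are positive, so H is positive definite: a local minimum.

local minimum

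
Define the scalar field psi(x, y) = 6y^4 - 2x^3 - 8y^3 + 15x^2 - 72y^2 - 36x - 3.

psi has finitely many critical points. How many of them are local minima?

psi separates as a function of x plus a function of y, so ∇psi=0 decouples.
∂psi/∂x = -6(x - 3)(x - 2) = 0 at x ∈ {2, 3}; ∂psi/∂y = 24y(y - 3)(y + 2) = 0 at y ∈ {-2, 0, 3}.
The Hessian is diagonal: diag(psi_xx, psi_yy). Second derivatives: psi_xx(2)=6, psi_xx(3)=-6; psi_yy(-2)=240, psi_yy(0)=-144, psi_yy(3)=360.
Local minima occur where both diagonal entries positive: (2, -2), (2, 3). Count: 2.

2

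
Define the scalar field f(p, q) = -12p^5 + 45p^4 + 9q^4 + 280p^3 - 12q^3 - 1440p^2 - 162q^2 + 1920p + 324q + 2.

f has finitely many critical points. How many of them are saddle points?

6

f separates as a function of p plus a function of q, so ∇f=0 decouples.
∂f/∂p = -60(p - 4)(p - 2)(p - 1)(p + 4) = 0 at p ∈ {-4, 1, 2, 4}; ∂f/∂q = 36(q - 3)(q - 1)(q + 3) = 0 at q ∈ {-3, 1, 3}.
The Hessian is diagonal: diag(f_pp, f_qq). Second derivatives: f_pp(-4)=14400, f_pp(1)=-900, f_pp(2)=720, f_pp(4)=-2880; f_qq(-3)=864, f_qq(1)=-288, f_qq(3)=432.
Saddle points occur where the two diagonal entries have opposite signs: (-4, 1), (1, -3), (1, 3), (2, 1), (4, -3), (4, 3). Count: 6.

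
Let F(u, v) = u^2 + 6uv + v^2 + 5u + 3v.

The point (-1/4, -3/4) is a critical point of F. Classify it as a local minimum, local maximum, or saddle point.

saddle point

The Hessian of F is constant: H = [[2, 6], [6, 2]].
det(H) = 2·2 − 6² = -32.
Since det(H) < 0, H is indefinite and the critical point is a saddle point.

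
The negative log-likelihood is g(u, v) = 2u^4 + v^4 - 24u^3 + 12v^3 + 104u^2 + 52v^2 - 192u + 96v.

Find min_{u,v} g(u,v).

-192

g(u,v) separates as P(u) + Q(v), so its minimum is min P + min Q.
P'(u) = 8(u - 4)(u - 3)(u - 2) vanishes at u ∈ {2, 3, 4}; Q'(v) = 4(v + 2)(v + 3)(v + 4) vanishes at v ∈ {-4, -3, -2}.
Local minima of P (where P''>0): P(2)=-128, P(4)=-128. Local minima of Q: Q(-4)=-64, Q(-2)=-64.
So the global minimum of g is P(2) + Q(-4) = -128 − 64 = -192, attained at (2, -4).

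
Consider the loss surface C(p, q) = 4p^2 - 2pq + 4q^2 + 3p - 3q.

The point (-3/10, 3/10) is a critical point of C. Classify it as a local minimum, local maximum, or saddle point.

local minimum

The Hessian of C is constant: H = [[8, -2], [-2, 8]].
det(H) = 8·8 − (-2)² = 60.
det(H) > 0 and tr(H) = 16 > 0, so H is positive definite and the point is a local minimum.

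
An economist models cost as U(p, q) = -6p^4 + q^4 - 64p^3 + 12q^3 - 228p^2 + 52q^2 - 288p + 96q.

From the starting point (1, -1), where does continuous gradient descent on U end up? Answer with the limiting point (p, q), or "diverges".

diverges

U is separable, so gradient descent decouples: p follows -∂U/∂p, q follows -∂U/∂q.
∂U/∂p = -24(p + 1)(p + 3)(p + 4); at p=1 this is -960, so p increases.
∂U/∂q = 4(q + 2)(q + 3)(q + 4); at q=-1 this is 24, so q decreases.
The p-coordinate has no critical point in that direction and runs off to infinity.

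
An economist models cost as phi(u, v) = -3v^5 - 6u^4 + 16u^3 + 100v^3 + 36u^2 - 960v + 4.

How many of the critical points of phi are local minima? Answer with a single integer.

phi separates as a function of u plus a function of v, so ∇phi=0 decouples.
∂phi/∂u = -24u(u - 3)(u + 1) = 0 at u ∈ {-1, 0, 3}; ∂phi/∂v = -15(v - 4)(v - 2)(v + 2)(v + 4) = 0 at v ∈ {-4, -2, 2, 4}.
The Hessian is diagonal: diag(phi_uu, phi_vv). Second derivatives: phi_uu(-1)=-96, phi_uu(0)=72, phi_uu(3)=-288; phi_vv(-4)=1440, phi_vv(-2)=-720, phi_vv(2)=720, phi_vv(4)=-1440.
Local minima occur where both diagonal entries positive: (0, -4), (0, 2). Count: 2.

2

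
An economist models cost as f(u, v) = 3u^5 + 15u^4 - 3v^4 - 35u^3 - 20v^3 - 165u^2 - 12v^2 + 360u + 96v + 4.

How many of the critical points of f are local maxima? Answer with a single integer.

f separates as a function of u plus a function of v, so ∇f=0 decouples.
∂f/∂u = 15(u - 2)(u - 1)(u + 3)(u + 4) = 0 at u ∈ {-4, -3, 1, 2}; ∂f/∂v = -12(v - 1)(v + 2)(v + 4) = 0 at v ∈ {-4, -2, 1}.
The Hessian is diagonal: diag(f_uu, f_vv). Second derivatives: f_uu(-4)=-450, f_uu(-3)=300, f_uu(1)=-300, f_uu(2)=450; f_vv(-4)=-120, f_vv(-2)=72, f_vv(1)=-180.
Local maxima occur where both diagonal entries negative: (-4, -4), (-4, 1), (1, -4), (1, 1). Count: 4.

4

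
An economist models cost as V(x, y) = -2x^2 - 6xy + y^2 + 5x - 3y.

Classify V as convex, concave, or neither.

V is quadratic, so its Hessian is the constant matrix H = [[-4, -6], [-6, 2]].
det(H) = -44, tr(H) = -2.
det(H) < 0, so H is indefinite: neither convex nor concave.

neither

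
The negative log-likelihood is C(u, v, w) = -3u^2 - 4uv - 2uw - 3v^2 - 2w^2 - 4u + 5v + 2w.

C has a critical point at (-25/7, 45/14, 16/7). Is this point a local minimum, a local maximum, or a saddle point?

local maximum

The Hessian is constant: H = [[-6, -4, -2], [-4, -6, 0], [-2, 0, -4]].
Leading principal minors: Δ₁ = -6, Δ₂ = 20, Δ₃ = -56.
The minors alternate sign starting negative (−, +, −), so H is negative definite: a local maximum.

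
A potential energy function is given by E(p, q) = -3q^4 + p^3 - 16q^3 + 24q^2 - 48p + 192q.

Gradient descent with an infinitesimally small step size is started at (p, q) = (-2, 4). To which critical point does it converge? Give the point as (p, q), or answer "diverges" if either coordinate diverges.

E is separable, so gradient descent decouples: p follows -∂E/∂p, q follows -∂E/∂q.
∂E/∂p = 3(p - 4)(p + 4); at p=-2 this is -36, so p increases.
∂E/∂q = -12(q - 2)(q + 2)(q + 4); at q=4 this is -1152, so q increases.
The q-coordinate has no critical point in that direction and runs off to infinity.

diverges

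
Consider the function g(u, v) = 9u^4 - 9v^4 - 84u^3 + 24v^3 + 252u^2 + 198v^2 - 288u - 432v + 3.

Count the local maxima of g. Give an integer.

2

g separates as a function of u plus a function of v, so ∇g=0 decouples.
∂g/∂u = 36(u - 4)(u - 2)(u - 1) = 0 at u ∈ {1, 2, 4}; ∂g/∂v = -36(v - 4)(v - 1)(v + 3) = 0 at v ∈ {-3, 1, 4}.
The Hessian is diagonal: diag(g_uu, g_vv). Second derivatives: g_uu(1)=108, g_uu(2)=-72, g_uu(4)=216; g_vv(-3)=-1008, g_vv(1)=432, g_vv(4)=-756.
Local maxima occur where both diagonal entries negative: (2, -3), (2, 4). Count: 2.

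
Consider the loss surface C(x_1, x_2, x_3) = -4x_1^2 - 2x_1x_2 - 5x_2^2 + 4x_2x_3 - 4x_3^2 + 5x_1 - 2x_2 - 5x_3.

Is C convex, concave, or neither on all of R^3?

C is quadratic, so its Hessian is the constant matrix H = [[-8, -2, 0], [-2, -10, 4], [0, 4, -8]].
Leading principal minors: -8, 76, -480.
Signs alternate −, +, − ⇒ H ≺ 0 ⇒ concave.

concave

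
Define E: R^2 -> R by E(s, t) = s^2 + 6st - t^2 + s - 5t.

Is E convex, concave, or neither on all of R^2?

neither

E is quadratic, so its Hessian is the constant matrix H = [[2, 6], [6, -2]].
det(H) = -40, tr(H) = 0.
det(H) < 0, so H is indefinite: neither convex nor concave.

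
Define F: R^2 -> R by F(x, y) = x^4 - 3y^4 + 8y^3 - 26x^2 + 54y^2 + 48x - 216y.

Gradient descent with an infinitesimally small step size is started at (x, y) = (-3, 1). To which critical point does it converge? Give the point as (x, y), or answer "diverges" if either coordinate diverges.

F is separable, so gradient descent decouples: x follows -∂F/∂x, y follows -∂F/∂y.
∂F/∂x = 4(x - 3)(x - 1)(x + 4); at x=-3 this is 96, so x decreases.
∂F/∂y = -12(y - 3)(y - 2)(y + 3); at y=1 this is -96, so y increases.
x converges to its nearest critical value -4 (a local min of the x-part); y converges to 2. The iterate converges to (-4, 2).

(-4, 2)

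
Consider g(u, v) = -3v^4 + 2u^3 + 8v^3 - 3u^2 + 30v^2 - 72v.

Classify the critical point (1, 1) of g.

local minimum

The mixed partial ∂²g/∂u∂v is 0, so the Hessian at any point is diag(g_uu, g_vv) = diag(6(2u - 1), 12(-3v^2 + 4v + 5)).
At (1, 1): H = diag(6, 72).
Both eigenvalues are positive, so H is positive definite: a local minimum.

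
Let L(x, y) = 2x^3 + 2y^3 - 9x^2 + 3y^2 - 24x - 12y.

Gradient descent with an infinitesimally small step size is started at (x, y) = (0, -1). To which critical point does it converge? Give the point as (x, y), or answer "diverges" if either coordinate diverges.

(4, 1)

L is separable, so gradient descent decouples: x follows -∂L/∂x, y follows -∂L/∂y.
∂L/∂x = 6(x - 4)(x + 1); at x=0 this is -24, so x increases.
∂L/∂y = 6(y - 1)(y + 2); at y=-1 this is -12, so y increases.
x converges to its nearest critical value 4 (a local min of the x-part); y converges to 1. The iterate converges to (4, 1).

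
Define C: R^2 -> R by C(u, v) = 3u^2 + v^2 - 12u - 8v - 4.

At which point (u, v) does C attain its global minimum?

(2, 4)

C(u,v) separates as P(u) + Q(v) − 4, so its minimum is min P + min Q − 4.
P'(u) = 6u - 12 vanishes at u ∈ {2}; Q'(v) = 2v - 8 vanishes at v ∈ {4}.
Local minima of P (where P''>0): P(2)=-12. Local minima of Q: Q(4)=-16.
So the global minimum of C is P(2) + Q(4) − 4 = -12 − 16 − 4 = -32, attained at (2, 4).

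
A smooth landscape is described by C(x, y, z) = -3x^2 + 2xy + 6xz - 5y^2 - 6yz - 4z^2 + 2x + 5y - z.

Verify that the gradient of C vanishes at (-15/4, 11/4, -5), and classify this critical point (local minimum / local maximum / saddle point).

∇C = (-6x + 2y + 6z + 2, 2x - 10y - 6z + 5, 6x - 6y - 8z - 1); substituting (-15/4, 11/4, -5) gives ∇C = (0, 0, 0), so (-15/4, 11/4, -5) is indeed a critical point.
The Hessian is constant: H = [[-6, 2, 6], [2, -10, -6], [6, -6, -8]].
Leading principal minors: Δ₁ = -6, Δ₂ = 56, Δ₃ = -16.
The minors alternate sign starting negative (−, +, −), so H is negative definite: a local maximum.

local maximum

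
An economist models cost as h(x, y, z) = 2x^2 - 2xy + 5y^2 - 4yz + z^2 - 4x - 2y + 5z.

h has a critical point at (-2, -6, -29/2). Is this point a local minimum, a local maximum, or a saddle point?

The Hessian is constant: H = [[4, -2, 0], [-2, 10, -4], [0, -4, 2]].
Leading principal minors: Δ₁ = 4, Δ₂ = 36, Δ₃ = 8.
All leading minors are positive, so H is positive definite: a local minimum.

local minimum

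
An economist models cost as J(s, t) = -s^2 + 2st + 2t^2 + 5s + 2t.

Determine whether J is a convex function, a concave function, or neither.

J is quadratic, so its Hessian is the constant matrix H = [[-2, 2], [2, 4]].
det(H) = -12, tr(H) = 2.
det(H) < 0, so H is indefinite: neither convex nor concave.

neither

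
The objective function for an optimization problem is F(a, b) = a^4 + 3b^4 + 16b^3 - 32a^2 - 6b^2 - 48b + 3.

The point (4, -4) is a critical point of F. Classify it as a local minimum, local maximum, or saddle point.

The mixed partial ∂²F/∂a∂b is 0, so the Hessian at any point is diag(F_aa, F_bb) = diag(4(3a^2 - 16), 12(3b^2 + 8b - 1)).
At (4, -4): H = diag(128, 180).
Both eigenvalues are positive, so H is positive definite: a local minimum.

local minimum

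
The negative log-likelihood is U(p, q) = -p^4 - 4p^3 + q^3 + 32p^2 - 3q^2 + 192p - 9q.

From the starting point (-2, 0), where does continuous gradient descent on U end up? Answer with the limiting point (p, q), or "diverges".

(-3, 3)

U is separable, so gradient descent decouples: p follows -∂U/∂p, q follows -∂U/∂q.
∂U/∂p = -4(p - 4)(p + 3)(p + 4); at p=-2 this is 48, so p decreases.
∂U/∂q = 3(q - 3)(q + 1); at q=0 this is -9, so q increases.
p converges to its nearest critical value -3 (a local min of the p-part); q converges to 3. The iterate converges to (-3, 3).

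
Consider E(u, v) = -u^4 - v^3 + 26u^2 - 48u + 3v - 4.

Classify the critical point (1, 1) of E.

saddle point

The mixed partial ∂²E/∂u∂v is 0, so the Hessian at any point is diag(E_uu, E_vv) = diag(4(-3u^2 + 13), -6v).
At (1, 1): H = diag(40, -6).
The eigenvalues have opposite signs, so H is indefinite: a saddle point.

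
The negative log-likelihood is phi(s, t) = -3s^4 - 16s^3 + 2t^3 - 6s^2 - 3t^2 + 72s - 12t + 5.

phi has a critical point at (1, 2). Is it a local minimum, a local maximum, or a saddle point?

saddle point

The mixed partial ∂²phi/∂s∂t is 0, so the Hessian at any point is diag(phi_ss, phi_tt) = diag(-12(3s^2 + 8s + 1), 6(2t - 1)).
At (1, 2): H = diag(-144, 18).
The eigenvalues have opposite signs, so H is indefinite: a saddle point.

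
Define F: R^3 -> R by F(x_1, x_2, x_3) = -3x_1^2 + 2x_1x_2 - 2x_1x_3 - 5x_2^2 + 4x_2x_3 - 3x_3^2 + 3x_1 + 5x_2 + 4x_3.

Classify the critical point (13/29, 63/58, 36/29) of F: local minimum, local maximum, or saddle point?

The Hessian is constant: H = [[-6, 2, -2], [2, -10, 4], [-2, 4, -6]].
Leading principal minors: Δ₁ = -6, Δ₂ = 56, Δ₃ = -232.
The minors alternate sign starting negative (−, +, −), so H is negative definite: a local maximum.

local maximum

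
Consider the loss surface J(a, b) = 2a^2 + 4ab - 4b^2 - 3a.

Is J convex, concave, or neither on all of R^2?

neither

J is quadratic, so its Hessian is the constant matrix H = [[4, 4], [4, -8]].
det(H) = -48, tr(H) = -4.
det(H) < 0, so H is indefinite: neither convex nor concave.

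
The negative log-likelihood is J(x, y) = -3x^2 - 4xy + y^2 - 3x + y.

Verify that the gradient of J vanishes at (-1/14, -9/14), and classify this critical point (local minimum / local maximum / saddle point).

saddle point

∇J = (-6x - 4y - 3, -4x + 2y + 1); substituting (-1/14, -9/14) gives ∇J = (0, 0), so (-1/14, -9/14) is indeed a critical point.
The Hessian of J is constant: H = [[-6, -4], [-4, 2]].
det(H) = (-6)·2 − (-4)² = -28.
Since det(H) < 0, H is indefinite and the critical point is a saddle point.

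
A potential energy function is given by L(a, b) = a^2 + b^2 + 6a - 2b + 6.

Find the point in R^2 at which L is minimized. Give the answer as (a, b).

(-3, 1)

L(a,b) separates as P(a) + Q(b) + 6, so its minimum is min P + min Q + 6.
P'(a) = 2a + 6 vanishes at a ∈ {-3}; Q'(b) = 2b - 2 vanishes at b ∈ {1}.
Local minima of P (where P''>0): P(-3)=-9. Local minima of Q: Q(1)=-1.
So the global minimum of L is P(-3) + Q(1) + 6 = -9 − 1 + 6 = -4, attained at (-3, 1).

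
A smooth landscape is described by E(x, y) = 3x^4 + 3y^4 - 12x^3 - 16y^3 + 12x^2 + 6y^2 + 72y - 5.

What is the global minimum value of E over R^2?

-52

E(x,y) separates as P(x) + Q(y) − 5, so its minimum is min P + min Q − 5.
P'(x) = 12x(x - 2)(x - 1) vanishes at x ∈ {0, 1, 2}; Q'(y) = 12(y - 3)(y - 2)(y + 1) vanishes at y ∈ {-1, 2, 3}.
Local minima of P (where P''>0): P(0)=0, P(2)=0. Local minima of Q: Q(-1)=-47, Q(3)=81.
So the global minimum of E is P(0) + Q(-1) − 5 = 0 − 47 − 5 = -52, attained at (0, -1).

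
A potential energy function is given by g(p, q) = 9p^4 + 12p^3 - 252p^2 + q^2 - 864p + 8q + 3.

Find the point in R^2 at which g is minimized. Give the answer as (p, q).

g(p,q) separates as A(p) + B(q) + 3, so its minimum is min A + min B + 3.
A'(p) = 36(p - 4)(p + 2)(p + 3) vanishes at p ∈ {-3, -2, 4}; B'(q) = 2q + 8 vanishes at q ∈ {-4}.
Local minima of A (where A''>0): A(-3)=729, A(4)=-4416. Local minima of B: B(-4)=-16.
So the global minimum of g is A(4) + B(-4) + 3 = -4416 − 16 + 3 = -4429, attained at (4, -4).

(4, -4)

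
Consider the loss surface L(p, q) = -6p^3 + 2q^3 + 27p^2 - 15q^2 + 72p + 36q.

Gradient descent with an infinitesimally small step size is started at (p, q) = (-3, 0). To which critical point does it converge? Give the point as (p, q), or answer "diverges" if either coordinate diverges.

diverges

L is separable, so gradient descent decouples: p follows -∂L/∂p, q follows -∂L/∂q.
∂L/∂p = -18(p - 4)(p + 1); at p=-3 this is -252, so p increases.
∂L/∂q = 6(q - 3)(q - 2); at q=0 this is 36, so q decreases.
The q-coordinate has no critical point in that direction and runs off to infinity.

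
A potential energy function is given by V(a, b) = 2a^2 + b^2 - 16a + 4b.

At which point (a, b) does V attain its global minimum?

(4, -2)

V(a,b) separates as P(a) + Q(b), so its minimum is min P + min Q.
P'(a) = 4a - 16 vanishes at a ∈ {4}; Q'(b) = 2b + 4 vanishes at b ∈ {-2}.
Local minima of P (where P''>0): P(4)=-32. Local minima of Q: Q(-2)=-4.
So the global minimum of V is P(4) + Q(-2) = -32 − 4 = -36, attained at (4, -2).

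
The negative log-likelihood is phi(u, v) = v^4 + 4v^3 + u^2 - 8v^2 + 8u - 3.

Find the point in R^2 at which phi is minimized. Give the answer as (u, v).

(-4, -4)

phi(u,v) separates as P(u) + Q(v) − 3, so its minimum is min P + min Q − 3.
P'(u) = 2u + 8 vanishes at u ∈ {-4}; Q'(v) = 4v(v - 1)(v + 4) vanishes at v ∈ {-4, 0, 1}.
Local minima of P (where P''>0): P(-4)=-16. Local minima of Q: Q(-4)=-128, Q(1)=-3.
So the global minimum of phi is P(-4) + Q(-4) − 3 = -16 − 128 − 3 = -147, attained at (-4, -4).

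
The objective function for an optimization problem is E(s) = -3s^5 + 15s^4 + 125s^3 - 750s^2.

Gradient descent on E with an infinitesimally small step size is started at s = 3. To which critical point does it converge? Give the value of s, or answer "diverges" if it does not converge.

E'(s) = -15s(s - 5)(s - 4)(s + 5), so E'(3) = -720.
Gradient descent moves in the -E' direction, i.e. s is increasing.
The nearest critical point in that direction is s = 4, where E'' = 540 > 0 (a local minimum). The iterate converges there.

4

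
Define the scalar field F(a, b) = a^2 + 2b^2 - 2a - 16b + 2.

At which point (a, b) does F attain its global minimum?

(1, 4)

F(a,b) separates as P(a) + Q(b) + 2, so its minimum is min P + min Q + 2.
P'(a) = 2a - 2 vanishes at a ∈ {1}; Q'(b) = 4b - 16 vanishes at b ∈ {4}.
Local minima of P (where P''>0): P(1)=-1. Local minima of Q: Q(4)=-32.
So the global minimum of F is P(1) + Q(4) + 2 = -1 − 32 + 2 = -31, attained at (1, 4).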